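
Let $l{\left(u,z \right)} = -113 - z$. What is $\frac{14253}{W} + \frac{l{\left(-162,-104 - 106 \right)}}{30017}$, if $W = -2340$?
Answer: $- \frac{843403}{138540} \approx -6.0878$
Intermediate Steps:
$\frac{14253}{W} + \frac{l{\left(-162,-104 - 106 \right)}}{30017} = \frac{14253}{-2340} + \frac{-113 - \left(-104 - 106\right)}{30017} = 14253 \left(- \frac{1}{2340}\right) + \left(-113 - -210\right) \frac{1}{30017} = - \frac{4751}{780} + \left(-113 + 210\right) \frac{1}{30017} = - \frac{4751}{780} + 97 \cdot \frac{1}{30017} = - \frac{4751}{780} + \frac{97}{30017} = - \frac{843403}{138540}$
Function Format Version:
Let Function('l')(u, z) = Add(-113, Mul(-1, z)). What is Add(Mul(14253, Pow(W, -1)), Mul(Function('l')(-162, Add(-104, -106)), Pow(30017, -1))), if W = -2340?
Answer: Rational(-843403, 138540) ≈ -6.0878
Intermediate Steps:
Add(Mul(14253, Pow(W, -1)), Mul(Function('l')(-162, Add(-104, -106)), Pow(30017, -1))) = Add(Mul(14253, Pow(-2340, -1)), Mul(Add(-113, Mul(-1, Add(-104, -106))), Pow(30017, -1))) = Add(Mul(14253, Rational(-1, 2340)), Mul(Add(-113, Mul(-1, -210)), Rational(1, 30017))) = Add(Rational(-4751, 780), Mul(Add(-113, 210), Rational(1, 30017))) = Add(Rational(-4751, 780), Mul(97, Rational(1, 30017))) = Add(Rational(-4751, 780), Rational(97, 30017)) = Rational(-843403, 138540)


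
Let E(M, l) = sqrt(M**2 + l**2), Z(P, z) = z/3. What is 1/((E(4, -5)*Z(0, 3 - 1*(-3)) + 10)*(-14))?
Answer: 5/448 - sqrt(41)/448 ≈ -0.0031320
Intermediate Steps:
Z(P, z) = z/3 (Z(P, z) = z*(1/3) = z/3)
1/((E(4, -5)*Z(0, 3 - 1*(-3)) + 10)*(-14)) = 1/((sqrt(4**2 + (-5)**2)*((3 - 1*(-3))/3) + 10)*(-14)) = 1/((sqrt(16 + 25)*((3 + 3)/3) + 10)*(-14)) = 1/((sqrt(41)*((1/3)*6) + 10)*(-14)) = 1/((sqrt(41)*2 + 10)*(-14)) = 1/((2*sqrt(41) + 10)*(-14)) = 1/((10 + 2*sqrt(41))*(-14)) = 1/(-140 - 28*sqrt(41))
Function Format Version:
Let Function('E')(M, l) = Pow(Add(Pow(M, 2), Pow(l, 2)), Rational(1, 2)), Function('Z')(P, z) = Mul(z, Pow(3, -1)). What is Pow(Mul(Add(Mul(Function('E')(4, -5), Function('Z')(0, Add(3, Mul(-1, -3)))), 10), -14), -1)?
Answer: Add(Rational(5, 448), Mul(Rational(-1, 448), Pow(41, Rational(1, 2)))) ≈ -0.0031320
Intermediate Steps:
Function('Z')(P, z) = Mul(Rational(1, 3), z) (Function('Z')(P, z) = Mul(z, Rational(1, 3)) = Mul(Rational(1, 3), z))
Pow(Mul(Add(Mul(Function('E')(4, -5), Function('Z')(0, Add(3, Mul(-1, -3)))), 10), -14), -1) = Pow(Mul(Add(Mul(Pow(Add(Pow(4, 2), Pow(-5, 2)), Rational(1, 2)), Mul(Rational(1, 3), Add(3, Mul(-1, -3)))), 10), -14), -1) = Pow(Mul(Add(Mul(Pow(Add(16, 25), Rational(1, 2)), Mul(Rational(1, 3), Add(3, 3))), 10), -14), -1) = Pow(Mul(Add(Mul(Pow(41, Rational(1, 2)), Mul(Rational(1, 3), 6)), 10), -14), -1) = Pow(Mul(Add(Mul(Pow(41, Rational(1, 2)), 2), 10), -14), -1) = Pow(Mul(Add(Mul(2, Pow(41, Rational(1, 2))), 10), -14), -1) = Pow(Mul(Add(10, Mul(2, Pow(41, Rational(1, 2)))), -14), -1) = Pow(Add(-140, Mul(-28, Pow(41, Rational(1, 2)))), -1)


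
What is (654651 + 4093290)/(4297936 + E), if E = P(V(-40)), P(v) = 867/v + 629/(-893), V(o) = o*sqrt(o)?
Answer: 115719238989284306112000/104751470508188032793929 - 29179295784669360*I*sqrt(10)/104751470508188032793929 ≈ 1.1047 - 8.8088e-7*I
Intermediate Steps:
V(o) = o**(3/2)
P(v) = -629/893 + 867/v (P(v) = 867/v + 629*(-1/893) = 867/v - 629/893 = -629/893 + 867/v)
E = -629/893 + 867*I*sqrt(10)/800 (E = -629/893 + 867/((-40)**(3/2)) = -629/893 + 867/((-80*I*sqrt(10))) = -629/893 + 867*(I*sqrt(10)/800) = -629/893 + 867*I*sqrt(10)/800 ≈ -0.70437 + 3.4271*I)
(654651 + 4093290)/(4297936 + E) = (654651 + 4093290)/(4297936 + (-629/893 + 867*I*sqrt(10)/800)) = 4747941/(3838056219/893 + 867*I*sqrt(10)/800)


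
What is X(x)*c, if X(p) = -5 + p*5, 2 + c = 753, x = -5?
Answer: -22530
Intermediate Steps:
c = 751 (c = -2 + 753 = 751)
X(p) = -5 + 5*p
X(x)*c = (-5 + 5*(-5))*751 = (-5 - 25)*751 = -30*751 = -22530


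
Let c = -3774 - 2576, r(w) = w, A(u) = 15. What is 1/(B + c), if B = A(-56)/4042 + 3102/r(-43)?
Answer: -4042/25958273 ≈ -0.00015571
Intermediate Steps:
c = -6350
B = -291573/4042 (B = 15/4042 + 3102/(-43) = 15*(1/4042) + 3102*(-1/43) = 15/4042 - 3102/43 = -291573/4042 ≈ -72.136)
1/(B + c) = 1/(-291573/4042 - 6350) = 1/(-25958273/4042) = -4042/25958273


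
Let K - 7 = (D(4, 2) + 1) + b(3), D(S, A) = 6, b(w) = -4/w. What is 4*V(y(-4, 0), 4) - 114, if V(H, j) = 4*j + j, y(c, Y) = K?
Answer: -34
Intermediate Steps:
K = 38/3 (K = 7 + ((6 + 1) - 4/3) = 7 + (7 - 4*⅓) = 7 + (7 - 4/3) = 7 + 17/3 = 38/3 ≈ 12.667)
y(c, Y) = 38/3
V(H, j) = 5*j
4*V(y(-4, 0), 4) - 114 = 4*(5*4) - 114 = 4*20 - 114 = 80 - 114 = -34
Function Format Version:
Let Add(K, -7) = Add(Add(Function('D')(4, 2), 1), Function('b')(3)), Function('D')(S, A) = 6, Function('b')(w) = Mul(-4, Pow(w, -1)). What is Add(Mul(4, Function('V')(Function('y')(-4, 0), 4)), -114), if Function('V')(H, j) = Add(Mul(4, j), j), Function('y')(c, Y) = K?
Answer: -34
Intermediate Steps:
K = Rational(38, 3) (K = Add(7, Add(Add(6, 1), Mul(-4, Pow(3, -1)))) = Add(7, Add(7, Mul(-4, Rational(1, 3)))) = Add(7, Add(7, Rational(-4, 3))) = Add(7, Rational(17, 3)) = Rational(38, 3) ≈ 12.667)
Function('y')(c, Y) = Rational(38, 3)
Function('V')(H, j) = Mul(5, j)
Add(Mul(4, Function('V')(Function('y')(-4, 0), 4)), -114) = Add(Mul(4, Mul(5, 4)), -114) = Add(Mul(4, 20), -114) = Add(80, -114) = -34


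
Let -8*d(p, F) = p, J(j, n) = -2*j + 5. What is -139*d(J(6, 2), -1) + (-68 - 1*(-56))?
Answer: -1069/8 ≈ -133.63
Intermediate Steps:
J(j, n) = 5 - 2*j
d(p, F) = -p/8
-139*d(J(6, 2), -1) + (-68 - 1*(-56)) = -(-139)*(5 - 2*6)/8 + (-68 - 1*(-56)) = -(-139)*(5 - 12)/8 + (-68 + 56) = -(-139)*(-7)/8 - 12 = -139*7/8 - 12 = -973/8 - 12 = -1069/8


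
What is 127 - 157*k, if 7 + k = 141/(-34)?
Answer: 63821/34 ≈ 1877.1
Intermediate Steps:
k = -379/34 (k = -7 + 141/(-34) = -7 + 141*(-1/34) = -7 - 141/34 = -379/34 ≈ -11.147)
127 - 157*k = 127 - 157*(-379/34) = 127 + 59503/34 = 63821/34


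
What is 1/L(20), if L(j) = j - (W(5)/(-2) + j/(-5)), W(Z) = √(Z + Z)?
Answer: 48/1147 - √10/1147 ≈ 0.039091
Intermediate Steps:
W(Z) = √2*√Z (W(Z) = √(2*Z) = √2*√Z)
L(j) = √10/2 + 6*j/5 (L(j) = j - ((√2*√5)/(-2) + j/(-5)) = j - (√10*(-½) + j*(-⅕)) = j - (-√10/2 - j/5) = j + (√10/2 + j/5) = √10/2 + 6*j/5)
1/L(20) = 1/(√10/2 + (6/5)*20) = 1/(√10/2 + 24) = 1/(24 + √10/2)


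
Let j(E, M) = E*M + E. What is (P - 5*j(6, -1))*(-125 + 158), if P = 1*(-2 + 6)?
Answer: 132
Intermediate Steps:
P = 4 (P = 1*4 = 4)
j(E, M) = E + E*M
(P - 5*j(6, -1))*(-125 + 158) = (4 - 30*(1 - 1))*(-125 + 158) = (4 - 30*0)*33 = (4 - 5*0)*33 = (4 + 0)*33 = 4*33 = 132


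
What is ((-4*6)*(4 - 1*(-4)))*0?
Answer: 0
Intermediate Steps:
((-4*6)*(4 - 1*(-4)))*0 = -24*(4 + 4)*0 = -24*8*0 = -192*0 = 0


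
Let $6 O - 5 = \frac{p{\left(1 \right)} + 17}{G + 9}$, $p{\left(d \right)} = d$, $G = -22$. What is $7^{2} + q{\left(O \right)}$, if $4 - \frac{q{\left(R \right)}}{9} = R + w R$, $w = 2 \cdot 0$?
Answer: $\frac{2069}{26} \approx 79.577$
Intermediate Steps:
$O = \frac{47}{78}$ ($O = \frac{5}{6} + \frac{\left(1 + 17\right) \frac{1}{-22 + 9}}{6} = \frac{5}{6} + \frac{18 \frac{1}{-13}}{6} = \frac{5}{6} + \frac{18 \left(- \frac{1}{13}\right)}{6} = \frac{5}{6} + \frac{1}{6} \left(- \frac{18}{13}\right) = \frac{5}{6} - \frac{3}{13} = \frac{47}{78} \approx 0.60256$)
$w = 0$
$q{\left(R \right)} = 36 - 9 R$ ($q{\left(R \right)} = 36 - 9 \left(R + 0 R\right) = 36 - 9 \left(R + 0\right) = 36 - 9 R$)
$7^{2} + q{\left(O \right)} = 7^{2} + \left(36 - \frac{141}{26}\right) = 49 + \left(36 - \frac{141}{26}\right) = 49 + \frac{795}{26} = \frac{2069}{26}$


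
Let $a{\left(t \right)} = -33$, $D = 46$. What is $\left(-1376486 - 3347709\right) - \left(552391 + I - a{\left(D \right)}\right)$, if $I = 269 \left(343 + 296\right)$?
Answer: $-5448510$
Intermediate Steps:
$I = 171891$ ($I = 269 \cdot 639 = 171891$)
$\left(-1376486 - 3347709\right) - \left(552391 + I - a{\left(D \right)}\right) = \left(-1376486 - 3347709\right) + \left(\left(1595 - 553986\right) - 171924\right) = -4724195 - 724315 = -5448510$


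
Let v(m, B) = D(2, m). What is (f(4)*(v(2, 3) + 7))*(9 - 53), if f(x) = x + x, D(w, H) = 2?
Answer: -3168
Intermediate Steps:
v(m, B) = 2
f(x) = 2*x
(f(4)*(v(2, 3) + 7))*(9 - 53) = ((2*4)*(2 + 7))*(9 - 53) = (8*9)*(-44) = 72*(-44) = -3168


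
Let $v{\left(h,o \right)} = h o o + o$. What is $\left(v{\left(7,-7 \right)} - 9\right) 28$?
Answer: $9156$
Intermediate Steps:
$v{\left(h,o \right)} = o + h o^{2}$ ($v{\left(h,o \right)} = h o^{2} + o = o + h o^{2}$)
$\left(v{\left(7,-7 \right)} - 9\right) 28 = \left(- 7 \left(1 + 7 \left(-7\right)\right) - 9\right) 28 = \left(- 7 \left(1 - 49\right) - 9\right) 28 = \left(\left(-7\right) \left(-48\right) - 9\right) 28 = \left(336 - 9\right) 28 = 327 \cdot 28 = 9156$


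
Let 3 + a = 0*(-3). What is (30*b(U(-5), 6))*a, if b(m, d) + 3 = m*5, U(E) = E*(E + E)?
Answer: -22230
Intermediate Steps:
U(E) = 2*E**2 (U(E) = E*(2*E) = 2*E**2)
a = -3 (a = -3 + 0*(-3) = -3 + 0 = -3)
b(m, d) = -3 + 5*m (b(m, d) = -3 + m*5 = -3 + 5*m)
(30*b(U(-5), 6))*a = (30*(-3 + 5*(2*(-5)**2)))*(-3) = (30*(-3 + 5*(2*25)))*(-3) = (30*(-3 + 5*50))*(-3) = (30*(-3 + 250))*(-3) = (30*247)*(-3) = 7410*(-3) = -22230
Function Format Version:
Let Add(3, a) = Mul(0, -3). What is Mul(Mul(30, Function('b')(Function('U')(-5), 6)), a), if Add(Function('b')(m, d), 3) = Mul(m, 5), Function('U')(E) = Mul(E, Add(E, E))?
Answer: -22230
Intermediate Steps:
Function('U')(E) = Mul(2, Pow(E, 2)) (Function('U')(E) = Mul(E, Mul(2, E)) = Mul(2, Pow(E, 2)))
a = -3 (a = Add(-3, Mul(0, -3)) = Add(-3, 0) = -3)
Function('b')(m, d) = Add(-3, Mul(5, m)) (Function('b')(m, d) = Add(-3, Mul(m, 5)) = Add(-3, Mul(5, m)))
Mul(Mul(30, Function('b')(Function('U')(-5), 6)), a) = Mul(Mul(30, Add(-3, Mul(5, Mul(2, Pow(-5, 2))))), -3) = Mul(Mul(30, Add(-3, Mul(5, Mul(2, 25)))), -3) = Mul(Mul(30, Add(-3, Mul(5, 50))), -3) = Mul(Mul(30, Add(-3, 250)), -3) = Mul(Mul(30, 247), -3) = Mul(7410, -3) = -22230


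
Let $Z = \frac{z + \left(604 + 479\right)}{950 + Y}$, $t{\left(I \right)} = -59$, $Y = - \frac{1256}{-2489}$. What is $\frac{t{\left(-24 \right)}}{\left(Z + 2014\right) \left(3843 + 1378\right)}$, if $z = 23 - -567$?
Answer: $- \frac{139582554}{24898413226201} \approx -5.6061 \cdot 10^{-6}$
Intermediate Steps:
$Y = \frac{1256}{2489}$ ($Y = \left(-1256\right) \left(- \frac{1}{2489}\right) = \frac{1256}{2489} \approx 0.50462$)
$z = 590$ ($z = 23 + 567 = 590$)
$Z = \frac{4164097}{2365806}$ ($Z = \frac{590 + \left(604 + 479\right)}{950 + \frac{1256}{2489}} = \frac{590 + 1083}{\frac{2365806}{2489}} = 1673 \cdot \frac{2489}{2365806} = \frac{4164097}{2365806} \approx 1.7601$)
$\frac{t{\left(-24 \right)}}{\left(Z + 2014\right) \left(3843 + 1378\right)} = - \frac{59}{\left(\frac{4164097}{2365806} + 2014\right) \left(3843 + 1378\right)} = - \frac{59}{\frac{4768897381}{2365806} \cdot 5221} = - \frac{59}{\frac{24898413226201}{2365806}} = \left(-59\right) \frac{2365806}{24898413226201} = - \frac{139582554}{24898413226201}$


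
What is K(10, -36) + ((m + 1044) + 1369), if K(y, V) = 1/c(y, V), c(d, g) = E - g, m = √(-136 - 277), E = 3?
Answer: 94108/39 + I*√413 ≈ 2413.0 + 20.322*I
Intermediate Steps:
m = I*√413 (m = √(-413) = I*√413 ≈ 20.322*I)
c(d, g) = 3 - g
K(y, V) = 1/(3 - V)
K(10, -36) + ((m + 1044) + 1369) = -1/(-3 - 36) + ((I*√413 + 1044) + 1369) = -1/(-39) + ((1044 + I*√413) + 1369) = -1*(-1/39) + (2413 + I*√413) = 1/39 + (2413 + I*√413) = 94108/39 + I*√413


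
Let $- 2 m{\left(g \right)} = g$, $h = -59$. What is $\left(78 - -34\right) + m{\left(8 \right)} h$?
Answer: $348$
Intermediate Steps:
$m{\left(g \right)} = - \frac{g}{2}$
$\left(78 - -34\right) + m{\left(8 \right)} h = \left(78 - -34\right) + \left(- \frac{1}{2}\right) 8 \left(-59\right) = \left(78 + 34\right) - -236 = 112 + 236 = 348$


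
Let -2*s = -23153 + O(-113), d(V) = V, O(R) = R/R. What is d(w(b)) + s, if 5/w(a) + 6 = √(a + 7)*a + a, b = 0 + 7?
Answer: 1585911/137 + 7*√14/137 ≈ 11576.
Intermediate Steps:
b = 7
O(R) = 1
w(a) = 5/(-6 + a + a*√(7 + a)) (w(a) = 5/(-6 + (√(a + 7)*a + a)) = 5/(-6 + (√(7 + a)*a + a)) = 5/(-6 + (a*√(7 + a) + a)) = 5/(-6 + (a + a*√(7 + a))) = 5/(-6 + a + a*√(7 + a)))
s = 11576 (s = -(-23153 + 1)/2 = -½*(-23152) = 11576)
d(w(b)) + s = 5/(-6 + 7 + 7*√(7 + 7)) + 11576 = 5/(-6 + 7 + 7*√14) + 11576 = 5/(1 + 7*√14) + 11576 = 11576 + 5/(1 + 7*√14)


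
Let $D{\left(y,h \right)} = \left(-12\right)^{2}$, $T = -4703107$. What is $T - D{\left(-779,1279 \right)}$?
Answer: $-4703251$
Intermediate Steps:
$D{\left(y,h \right)} = 144$
$T - D{\left(-779,1279 \right)} = -4703107 - 144 = -4703251$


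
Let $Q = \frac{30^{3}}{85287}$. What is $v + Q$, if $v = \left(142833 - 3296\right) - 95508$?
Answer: $\frac{1251709441}{28429} \approx 44029.0$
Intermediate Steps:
$Q = \frac{9000}{28429}$ ($Q = 27000 \cdot \frac{1}{85287} = \frac{9000}{28429} \approx 0.31658$)
$v = 44029$ ($v = 139537 - 95508 = 44029$)
$v + Q = 44029 + \frac{9000}{28429} = \frac{1251709441}{28429}$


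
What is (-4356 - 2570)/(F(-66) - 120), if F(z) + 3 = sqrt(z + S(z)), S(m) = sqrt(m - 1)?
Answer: 6926/(123 - sqrt(-66 + I*sqrt(67))) ≈ 56.292 + 3.7404*I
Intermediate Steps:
S(m) = sqrt(-1 + m)
F(z) = -3 + sqrt(z + sqrt(-1 + z))
(-4356 - 2570)/(F(-66) - 120) = (-4356 - 2570)/((-3 + sqrt(-66 + sqrt(-1 - 66))) - 120) = -6926/((-3 + sqrt(-66 + sqrt(-67))) - 120) = -6926/((-3 + sqrt(-66 + I*sqrt(67))) - 120) = -6926/(-123 + sqrt(-66 + I*sqrt(67)))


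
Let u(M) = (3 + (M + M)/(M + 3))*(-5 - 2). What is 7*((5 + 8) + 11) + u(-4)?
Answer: 91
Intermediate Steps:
u(M) = -21 - 14*M/(3 + M) (u(M) = (3 + (2*M)/(3 + M))*(-7) = (3 + 2*M/(3 + M))*(-7) = -21 - 14*M/(3 + M))
7*((5 + 8) + 11) + u(-4) = 7*((5 + 8) + 11) + 7*(-9 - 5*(-4))/(3 - 4) = 7*(13 + 11) + 7*(-9 + 20)/(-1) = 7*24 + 7*(-1)*11 = 168 - 77 = 91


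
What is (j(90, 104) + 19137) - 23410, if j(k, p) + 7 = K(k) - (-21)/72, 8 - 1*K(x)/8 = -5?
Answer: -100217/24 ≈ -4175.7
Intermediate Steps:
K(x) = 104 (K(x) = 64 - 8*(-5) = 64 + 40 = 104)
j(k, p) = 2335/24 (j(k, p) = -7 + (104 - (-21)/72) = -7 + (104 - 1*(-7/24)) = -7 + (104 + 7/24) = -7 + 2503/24 = 2335/24)
(j(90, 104) + 19137) - 23410 = (2335/24 + 19137) - 23410 = 461623/24 - 23410 = -100217/24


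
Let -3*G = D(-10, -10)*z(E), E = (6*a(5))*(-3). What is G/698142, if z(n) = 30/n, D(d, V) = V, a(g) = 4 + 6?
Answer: -5/6283278 ≈ -7.9576e-7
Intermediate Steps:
a(g) = 10
E = -180 (E = (6*10)*(-3) = 60*(-3) = -180)
G = -5/9 (G = -(-10)*30/(-180)/3 = -(-10)*30*(-1/180)/3 = -(-10)*(-1)/(3*6) = -1/3*5/3 = -5/9 ≈ -0.55556)
G/698142 = -5/9/698142 = -5/9*1/698142 = -5/6283278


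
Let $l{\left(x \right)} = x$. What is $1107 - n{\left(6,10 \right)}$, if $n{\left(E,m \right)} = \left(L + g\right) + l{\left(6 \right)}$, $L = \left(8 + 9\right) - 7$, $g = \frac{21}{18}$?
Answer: $\frac{6539}{6} \approx 1089.8$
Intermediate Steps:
$g = \frac{7}{6}$ ($g = 21 \cdot \frac{1}{18} = \frac{7}{6} \approx 1.1667$)
$L = 10$ ($L = 17 - 7 = 10$)
$n{\left(E,m \right)} = \frac{103}{6}$ ($n{\left(E,m \right)} = \left(10 + \frac{7}{6}\right) + 6 = \frac{67}{6} + 6 = \frac{103}{6}$)
$1107 - n{\left(6,10 \right)} = 1107 - \frac{103}{6} = \frac{6539}{6}$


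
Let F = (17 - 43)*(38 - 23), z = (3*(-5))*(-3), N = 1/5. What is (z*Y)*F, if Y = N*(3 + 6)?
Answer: -31590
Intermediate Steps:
N = 1/5 ≈ 0.20000
z = 45 (z = -15*(-3) = 45)
F = -390 (F = -26*15 = -390)
Y = 9/5 (Y = (3 + 6)/5 = (1/5)*9 = 9/5 ≈ 1.8000)
(z*Y)*F = (45*(9/5))*(-390) = 81*(-390) = -31590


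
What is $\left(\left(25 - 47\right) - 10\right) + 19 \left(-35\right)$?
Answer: $-697$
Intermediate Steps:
$\left(\left(25 - 47\right) - 10\right) + 19 \left(-35\right) = \left(-22 - 10\right) - 665 = -32 - 665 = -697$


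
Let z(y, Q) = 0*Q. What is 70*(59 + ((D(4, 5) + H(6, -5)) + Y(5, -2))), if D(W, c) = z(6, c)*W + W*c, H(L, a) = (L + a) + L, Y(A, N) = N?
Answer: 5880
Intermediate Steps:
z(y, Q) = 0
H(L, a) = a + 2*L
D(W, c) = W*c (D(W, c) = 0*W + W*c = 0 + W*c = W*c)
70*(59 + ((D(4, 5) + H(6, -5)) + Y(5, -2))) = 70*(59 + ((4*5 + (-5 + 2*6)) - 2)) = 70*(59 + ((20 + (-5 + 12)) - 2)) = 70*(59 + ((20 + 7) - 2)) = 70*(59 + (27 - 2)) = 70*(59 + 25) = 70*84 = 5880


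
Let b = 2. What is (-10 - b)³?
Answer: -1728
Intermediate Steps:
(-10 - b)³ = (-10 - 1*2)³ = (-10 - 2)³ = (-12)³ = -1728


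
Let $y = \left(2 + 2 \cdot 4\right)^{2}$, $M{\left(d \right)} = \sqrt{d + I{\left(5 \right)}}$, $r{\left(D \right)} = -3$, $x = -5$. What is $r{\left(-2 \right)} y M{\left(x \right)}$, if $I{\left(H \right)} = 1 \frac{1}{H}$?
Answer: $- 120 i \sqrt{30} \approx - 657.27 i$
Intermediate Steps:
$I{\left(H \right)} = \frac{1}{H}$
$M{\left(d \right)} = \sqrt{\frac{1}{5} + d}$ ($M{\left(d \right)} = \sqrt{d + \frac{1}{5}} = \sqrt{\frac{1}{5} + d}$)
$y = 100$ ($y = \left(2 + 8\right)^{2} = 10^{2} = 100$)
$r{\left(-2 \right)} y M{\left(x \right)} = \left(-3\right) 100 \frac{\sqrt{5 + 25 \left(-5\right)}}{5} = - 300 \frac{\sqrt{5 - 125}}{5} = - 300 \frac{\sqrt{-120}}{5} = - 300 \frac{2 i \sqrt{30}}{5} = - 120 i \sqrt{30}$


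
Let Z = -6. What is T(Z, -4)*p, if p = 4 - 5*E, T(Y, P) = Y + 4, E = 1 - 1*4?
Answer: -38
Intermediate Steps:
E = -3 (E = 1 - 4 = -3)
T(Y, P) = 4 + Y
p = 19 (p = 4 - 5*(-3) = 4 + 15 = 19)
T(Z, -4)*p = (4 - 6)*19 = -2*19 = -38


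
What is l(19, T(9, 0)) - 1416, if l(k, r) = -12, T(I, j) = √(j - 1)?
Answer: -1428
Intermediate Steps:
T(I, j) = √(-1 + j)
l(19, T(9, 0)) - 1416 = -12 - 1416 = -1428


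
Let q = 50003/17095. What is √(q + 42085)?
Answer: √12299734168410/17095 ≈ 205.15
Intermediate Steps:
q = 50003/17095 (q = 50003*(1/17095) = 50003/17095 ≈ 2.9250)
√(q + 42085) = √(50003/17095 + 42085) = √(719493078/17095) = √12299734168410/17095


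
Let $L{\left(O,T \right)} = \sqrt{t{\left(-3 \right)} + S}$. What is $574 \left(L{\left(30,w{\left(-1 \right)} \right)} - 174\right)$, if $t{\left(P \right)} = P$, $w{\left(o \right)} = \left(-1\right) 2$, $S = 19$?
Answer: $-97580$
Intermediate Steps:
$w{\left(o \right)} = -2$
$L{\left(O,T \right)} = 4$ ($L{\left(O,T \right)} = \sqrt{-3 + 19} = \sqrt{16} = 4$)
$574 \left(L{\left(30,w{\left(-1 \right)} \right)} - 174\right) = 574 \left(4 - 174\right) = 574 \left(-170\right) = -97580$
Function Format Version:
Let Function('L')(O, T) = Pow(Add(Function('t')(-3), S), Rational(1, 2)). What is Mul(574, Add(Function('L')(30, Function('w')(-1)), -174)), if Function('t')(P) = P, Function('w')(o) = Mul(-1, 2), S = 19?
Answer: -97580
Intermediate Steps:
Function('w')(o) = -2
Function('L')(O, T) = 4 (Function('L')(O, T) = Pow(Add(-3, 19), Rational(1, 2)) = Pow(16, Rational(1, 2)) = 4)
Mul(574, Add(Function('L')(30, Function('w')(-1)), -174)) = Mul(574, Add(4, -174)) = Mul(574, -170) = -97580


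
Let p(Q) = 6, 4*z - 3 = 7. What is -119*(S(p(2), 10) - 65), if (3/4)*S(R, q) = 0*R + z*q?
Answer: 11305/3 ≈ 3768.3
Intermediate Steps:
z = 5/2 (z = ¾ + (¼)*7 = ¾ + 7/4 = 5/2 ≈ 2.5000)
S(R, q) = 10*q/3 (S(R, q) = 4*(0*R + 5*q/2)/3 = 4*(0 + 5*q/2)/3 = 4*(5*q/2)/3 = 10*q/3)
-119*(S(p(2), 10) - 65) = -119*((10/3)*10 - 65) = -119*(100/3 - 65) = -119*(-95/3) = 11305/3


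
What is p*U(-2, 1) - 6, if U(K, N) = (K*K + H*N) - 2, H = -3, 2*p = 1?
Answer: -13/2 ≈ -6.5000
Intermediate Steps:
p = ½ (p = (½)*1 = ½ ≈ 0.50000)
U(K, N) = -2 + K² - 3*N (U(K, N) = (K*K - 3*N) - 2 = (K² - 3*N) - 2 = -2 + K² - 3*N)
p*U(-2, 1) - 6 = (-2 + (-2)² - 3*1)/2 - 6 = (-2 + 4 - 3)/2 - 6 = (½)*(-1) - 6 = -½ - 6 = -13/2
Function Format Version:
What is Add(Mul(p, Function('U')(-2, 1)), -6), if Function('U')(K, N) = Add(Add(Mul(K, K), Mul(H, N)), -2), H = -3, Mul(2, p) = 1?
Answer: Rational(-13, 2) ≈ -6.5000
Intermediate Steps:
p = Rational(1, 2) (p = Mul(Rational(1, 2), 1) = Rational(1, 2) ≈ 0.50000)
Function('U')(K, N) = Add(-2, Pow(K, 2), Mul(-3, N)) (Function('U')(K, N) = Add(Add(Mul(K, K), Mul(-3, N)), -2) = Add(Add(Pow(K, 2), Mul(-3, N)), -2) = Add(-2, Pow(K, 2), Mul(-3, N)))
Add(Mul(p, Function('U')(-2, 1)), -6) = Add(Mul(Rational(1, 2), Add(-2, Pow(-2, 2), Mul(-3, 1))), -6) = Add(Mul(Rational(1, 2), Add(-2, 4, -3)), -6) = Add(Mul(Rational(1, 2), -1), -6) = Add(Rational(-1, 2), -6) = Rational(-13, 2)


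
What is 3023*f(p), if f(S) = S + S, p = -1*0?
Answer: 0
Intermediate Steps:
p = 0
f(S) = 2*S
3023*f(p) = 3023*(2*0) = 3023*0 = 0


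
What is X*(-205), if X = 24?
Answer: -4920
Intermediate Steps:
X*(-205) = 24*(-205) = -4920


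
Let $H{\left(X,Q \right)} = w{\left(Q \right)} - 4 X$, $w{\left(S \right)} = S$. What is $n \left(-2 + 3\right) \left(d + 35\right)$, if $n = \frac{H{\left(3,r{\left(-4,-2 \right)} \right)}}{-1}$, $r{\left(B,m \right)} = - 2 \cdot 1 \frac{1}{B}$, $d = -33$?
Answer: $23$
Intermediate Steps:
$r{\left(B,m \right)} = - \frac{2}{B}$
$H{\left(X,Q \right)} = Q - 4 X$
$n = \frac{23}{2}$ ($n = \frac{- \frac{2}{-4} - 12}{-1} = \left(\left(-2\right) \left(- \frac{1}{4}\right) - 12\right) \left(-1\right) = \left(\frac{1}{2} - 12\right) \left(-1\right) = \left(- \frac{23}{2}\right) \left(-1\right) = \frac{23}{2} \approx 11.5$)
$n \left(-2 + 3\right) \left(d + 35\right) = \frac{23 \left(-2 + 3\right)}{2} \left(-33 + 35\right) = \frac{23}{2} \cdot 1 \cdot 2 = \frac{23}{2} \cdot 2 = 23$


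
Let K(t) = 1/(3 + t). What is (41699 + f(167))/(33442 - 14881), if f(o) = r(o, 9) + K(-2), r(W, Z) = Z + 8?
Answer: 41717/18561 ≈ 2.2476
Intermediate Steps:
r(W, Z) = 8 + Z
f(o) = 18 (f(o) = (8 + 9) + 1/(3 - 2) = 17 + 1/1 = 17 + 1 = 18)
(41699 + f(167))/(33442 - 14881) = (41699 + 18)/(33442 - 14881) = 41717/18561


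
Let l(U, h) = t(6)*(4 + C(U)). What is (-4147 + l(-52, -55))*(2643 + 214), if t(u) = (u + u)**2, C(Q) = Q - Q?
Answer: -10202347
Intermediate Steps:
C(Q) = 0
t(u) = 4*u**2 (t(u) = (2*u)**2 = 4*u**2)
l(U, h) = 576 (l(U, h) = (4*6**2)*(4 + 0) = (4*36)*4 = 144*4 = 576)
(-4147 + l(-52, -55))*(2643 + 214) = (-4147 + 576)*(2643 + 214) = -3571*2857 = -10202347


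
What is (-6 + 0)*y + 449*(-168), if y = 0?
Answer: -75432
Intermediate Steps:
(-6 + 0)*y + 449*(-168) = (-6 + 0)*0 + 449*(-168) = -6*0 - 75432 = 0 - 75432 = -75432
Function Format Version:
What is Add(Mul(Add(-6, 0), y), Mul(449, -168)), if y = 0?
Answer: -75432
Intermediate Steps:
Add(Mul(Add(-6, 0), y), Mul(449, -168)) = Add(Mul(Add(-6, 0), 0), Mul(449, -168)) = Add(Mul(-6, 0), -75432) = Add(0, -75432) = -75432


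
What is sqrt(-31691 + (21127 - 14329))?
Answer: I*sqrt(24893) ≈ 157.78*I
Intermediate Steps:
sqrt(-31691 + (21127 - 14329)) = sqrt(-31691 + 6798) = sqrt(-24893) = I*sqrt(24893)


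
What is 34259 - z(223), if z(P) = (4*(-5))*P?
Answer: 38719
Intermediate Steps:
z(P) = -20*P
34259 - z(223) = 34259 - (-20)*223 = 34259 - 1*(-4460) = 34259 + 4460 = 38719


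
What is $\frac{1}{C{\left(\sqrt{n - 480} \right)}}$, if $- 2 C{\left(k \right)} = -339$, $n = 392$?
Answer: $\frac{2}{339} \approx 0.0058997$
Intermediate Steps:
$C{\left(k \right)} = \frac{339}{2}$ ($C{\left(k \right)} = \left(- \frac{1}{2}\right) \left(-339\right) = \frac{339}{2}$)
$\frac{1}{C{\left(\sqrt{n - 480} \right)}} = \frac{1}{\frac{339}{2}} = \frac{2}{339}$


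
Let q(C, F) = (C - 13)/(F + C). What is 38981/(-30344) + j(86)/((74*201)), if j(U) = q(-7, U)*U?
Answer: -22928329903/17827797912 ≈ -1.2861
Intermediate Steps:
q(C, F) = (-13 + C)/(C + F)
j(U) = -20*U/(-7 + U) (j(U) = ((-13 - 7)/(-7 + U))*U = (-20/(-7 + U))*U = -20*U/(-7 + U))
38981/(-30344) + j(86)/((74*201)) = 38981/(-30344) + (-20*86/(-7 + 86))/((74*201)) = 38981*(-1/30344) - 20*86/79/14874 = -38981/30344 - 20*86*1/79*(1/14874) = -38981/30344 - 1720/79*1/14874 = -38981/30344 - 860/587523 = -22928329903/17827797912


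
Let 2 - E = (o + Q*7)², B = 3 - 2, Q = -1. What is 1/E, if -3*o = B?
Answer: -9/466 ≈ -0.019313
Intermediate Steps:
B = 1
o = -⅓ (o = -⅓*1 = -⅓ ≈ -0.33333)
E = -466/9 (E = 2 - (-⅓ - 1*7)² = 2 - (-⅓ - 7)² = 2 - (-22/3)² = 2 - 1*484/9 = 2 - 484/9 = -466/9 ≈ -51.778)
1/E = 1/(-466/9) = -9/466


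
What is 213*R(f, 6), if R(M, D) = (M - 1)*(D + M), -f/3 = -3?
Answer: 25560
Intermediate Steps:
f = 9 (f = -3*(-3) = 9)
R(M, D) = (-1 + M)*(D + M)
213*R(f, 6) = 213*(9² - 1*6 - 1*9 + 6*9) = 213*(81 - 6 - 9 + 54) = 213*120 = 25560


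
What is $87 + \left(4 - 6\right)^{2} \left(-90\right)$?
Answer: $-273$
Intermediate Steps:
$87 + \left(4 - 6\right)^{2} \left(-90\right) = 87 + \left(-2\right)^{2} \left(-90\right) = 87 + 4 \left(-90\right) = 87 - 360 = -273$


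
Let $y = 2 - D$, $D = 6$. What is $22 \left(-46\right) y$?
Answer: $4048$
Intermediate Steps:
$y = -4$ ($y = 2 - 6 = -4$)
$22 \left(-46\right) y = 22 \left(-46\right) \left(-4\right) = \left(-1012\right) \left(-4\right) = 4048$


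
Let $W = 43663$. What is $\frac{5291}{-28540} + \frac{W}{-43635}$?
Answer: $- \frac{295402961}{249068580} \approx -1.186$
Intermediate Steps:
$\frac{5291}{-28540} + \frac{W}{-43635} = \frac{5291}{-28540} + \frac{43663}{-43635} = 5291 \left(- \frac{1}{28540}\right) + 43663 \left(- \frac{1}{43635}\right) = - \frac{5291}{28540} - \frac{43663}{43635} = - \frac{295402961}{249068580}$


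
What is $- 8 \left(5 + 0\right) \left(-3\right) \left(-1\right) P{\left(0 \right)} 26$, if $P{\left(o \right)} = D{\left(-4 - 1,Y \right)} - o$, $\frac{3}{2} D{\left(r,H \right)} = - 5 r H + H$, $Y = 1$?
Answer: $-54080$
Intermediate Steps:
$D{\left(r,H \right)} = \frac{2 H}{3} - \frac{10 H r}{3}$ ($D{\left(r,H \right)} = \frac{2 \left(- 5 r H + H\right)}{3} = \frac{2 \left(- 5 H r + H\right)}{3} = \frac{2 \left(H - 5 H r\right)}{3} = \frac{2 H}{3} - \frac{10 H r}{3}$)
$P{\left(o \right)} = \frac{52}{3} - o$ ($P{\left(o \right)} = \frac{2}{3} \cdot 1 \left(1 - 5 \left(-4 - 1\right)\right) - o = \frac{2}{3} \cdot 1 \left(1 - -25\right) - o = \frac{2}{3} \cdot 1 \left(1 + 25\right) - o = \frac{2}{3} \cdot 1 \cdot 26 - o = \frac{52}{3} - o$)
$- 8 \left(5 + 0\right) \left(-3\right) \left(-1\right) P{\left(0 \right)} 26 = - 8 \left(5 + 0\right) \left(-3\right) \left(-1\right) \left(\frac{52}{3} - 0\right) 26 = - 8 \cdot 5 \left(-3\right) \left(-1\right) \left(\frac{52}{3} + 0\right) 26 = - 8 \left(-15\right) \left(-1\right) \frac{52}{3} \cdot 26 = - 8 \cdot 15 \cdot \frac{52}{3} \cdot 26 = \left(-8\right) 260 \cdot 26 = \left(-2080\right) 26 = -54080$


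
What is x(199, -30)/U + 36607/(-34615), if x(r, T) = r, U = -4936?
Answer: -187580537/170859640 ≈ -1.0979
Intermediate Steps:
x(199, -30)/U + 36607/(-34615) = 199/(-4936) + 36607/(-34615) = 199*(-1/4936) + 36607*(-1/34615) = -199/4936 - 36607/34615 = -187580537/170859640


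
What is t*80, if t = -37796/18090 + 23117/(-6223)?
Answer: -5227128304/11257407 ≈ -464.33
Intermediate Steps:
t = -326695519/56287035 (t = -37796*1/18090 + 23117*(-1/6223) = -18898/9045 - 23117/6223 = -326695519/56287035 ≈ -5.8041)
t*80 = -326695519/56287035*80 = -5227128304/11257407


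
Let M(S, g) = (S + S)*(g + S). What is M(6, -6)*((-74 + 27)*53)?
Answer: 0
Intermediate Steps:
M(S, g) = 2*S*(S + g) (M(S, g) = (2*S)*(S + g) = 2*S*(S + g))
M(6, -6)*((-74 + 27)*53) = (2*6*(6 - 6))*((-74 + 27)*53) = (2*6*0)*(-47*53) = 0*(-2491) = 0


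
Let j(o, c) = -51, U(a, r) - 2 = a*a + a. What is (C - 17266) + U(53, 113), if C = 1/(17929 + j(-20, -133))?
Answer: -257478955/17878 ≈ -14402.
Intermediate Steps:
U(a, r) = 2 + a + a² (U(a, r) = 2 + (a*a + a) = 2 + (a² + a) = 2 + (a + a²) = 2 + a + a²)
C = 1/17878 (C = 1/(17929 - 51) = 1/17878 ≈ 5.5935e-5)
(C - 17266) + U(53, 113) = (1/17878 - 17266) + (2 + 53 + 53²) = -308681547/17878 + (2 + 53 + 2809) = -308681547/17878 + 2864 = -257478955/17878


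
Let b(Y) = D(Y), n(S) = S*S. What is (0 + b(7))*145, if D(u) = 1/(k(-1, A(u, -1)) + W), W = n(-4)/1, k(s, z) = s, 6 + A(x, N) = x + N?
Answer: 29/3 ≈ 9.6667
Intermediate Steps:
A(x, N) = -6 + N + x (A(x, N) = -6 + (x + N) = -6 + (N + x) = -6 + N + x)
n(S) = S²
W = 16 (W = (-4)²/1 = 16*1 = 16)
D(u) = 1/15 (D(u) = 1/(-1 + 16) = 1/15)
b(Y) = 1/15
(0 + b(7))*145 = (0 + 1/15)*145 = (1/15)*145 = 29/3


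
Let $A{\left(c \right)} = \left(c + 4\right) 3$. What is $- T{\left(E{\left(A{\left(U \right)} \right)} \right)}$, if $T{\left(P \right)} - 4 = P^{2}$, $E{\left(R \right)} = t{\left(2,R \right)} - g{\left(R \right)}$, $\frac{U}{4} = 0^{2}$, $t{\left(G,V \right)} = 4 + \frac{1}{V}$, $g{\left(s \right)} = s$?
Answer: $- \frac{9601}{144} \approx -66.674$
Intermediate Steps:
$U = 0$ ($U = 4 \cdot 0^{2} = 4 \cdot 0 = 0$)
$A{\left(c \right)} = 12 + 3 c$ ($A{\left(c \right)} = \left(4 + c\right) 3 = 12 + 3 c$)
$E{\left(R \right)} = 4 + \frac{1}{R} - R$ ($E{\left(R \right)} = \left(4 + \frac{1}{R}\right) - R = 4 + \frac{1}{R} - R$)
$T{\left(P \right)} = 4 + P^{2}$
$- T{\left(E{\left(A{\left(U \right)} \right)} \right)} = - (4 + \left(4 + \frac{1}{12 + 3 \cdot 0} - \left(12 + 3 \cdot 0\right)\right)^{2}) = - (4 + \left(4 + \frac{1}{12 + 0} - \left(12 + 0\right)\right)^{2}) = - (4 + \left(4 + \frac{1}{12} - 12\right)^{2}) = - (4 + \left(- \frac{95}{12}\right)^{2}) = - (4 + \frac{9025}{144}) = \left(-1\right) \frac{9601}{144} = - \frac{9601}{144}$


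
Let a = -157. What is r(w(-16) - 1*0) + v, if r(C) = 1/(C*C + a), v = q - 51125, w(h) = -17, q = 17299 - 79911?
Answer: -15013283/132 ≈ -1.1374e+5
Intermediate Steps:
q = -62612
v = -113737 (v = -62612 - 51125 = -113737)
r(C) = 1/(-157 + C**2) (r(C) = 1/(C*C - 157) = 1/(C**2 - 157) = 1/(-157 + C**2))
r(w(-16) - 1*0) + v = 1/(-157 + (-17 - 1*0)**2) - 113737 = 1/(-157 + (-17 + 0)**2) - 113737 = 1/(-157 + (-17)**2) - 113737 = 1/(-157 + 289) - 113737 = 1/132 - 113737 = -15013283/132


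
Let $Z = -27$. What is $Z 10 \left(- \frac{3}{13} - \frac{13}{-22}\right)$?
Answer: $- \frac{13905}{143} \approx -97.238$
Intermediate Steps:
$Z 10 \left(- \frac{3}{13} - \frac{13}{-22}\right) = \left(-27\right) 10 \left(- \frac{3}{13} - \frac{13}{-22}\right) = - 270 \left(\left(-3\right) \frac{1}{13} - - \frac{13}{22}\right) = - 270 \left(- \frac{3}{13} + \frac{13}{22}\right) = \left(-270\right) \frac{103}{286} = - \frac{13905}{143}$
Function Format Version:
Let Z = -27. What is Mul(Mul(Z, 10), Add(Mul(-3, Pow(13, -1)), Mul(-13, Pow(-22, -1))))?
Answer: Rational(-13905, 143) ≈ -97.238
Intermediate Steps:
Mul(Mul(Z, 10), Add(Mul(-3, Pow(13, -1)), Mul(-13, Pow(-22, -1)))) = Mul(Mul(-27, 10), Add(Mul(-3, Pow(13, -1)), Mul(-13, Pow(-22, -1)))) = Mul(-270, Add(Mul(-3, Rational(1, 13)), Mul(-13, Rational(-1, 22)))) = Mul(-270, Add(Rational(-3, 13), Rational(13, 22))) = Mul(-270, Rational(103, 286)) = Rational(-13905, 143)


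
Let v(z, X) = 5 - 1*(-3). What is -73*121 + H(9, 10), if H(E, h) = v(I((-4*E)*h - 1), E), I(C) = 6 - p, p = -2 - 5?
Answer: -8825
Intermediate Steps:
p = -7
I(C) = 13 (I(C) = 6 - 1*(-7) = 6 + 7 = 13)
v(z, X) = 8 (v(z, X) = 5 + 3 = 8)
H(E, h) = 8
-73*121 + H(9, 10) = -73*121 + 8 = -8833 + 8 = -8825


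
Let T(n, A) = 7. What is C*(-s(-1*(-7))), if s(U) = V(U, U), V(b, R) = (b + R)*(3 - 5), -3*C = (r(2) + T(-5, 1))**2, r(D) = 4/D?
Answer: -756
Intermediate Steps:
C = -27 (C = -(4/2 + 7)**2/3 = -(4*(1/2) + 7)**2/3 = -(2 + 7)**2/3 = -1/3*9**2 = -1/3*81 = -27)
V(b, R) = -2*R - 2*b (V(b, R) = (R + b)*(-2) = -2*R - 2*b)
s(U) = -4*U (s(U) = -2*U - 2*U = -4*U)
C*(-s(-1*(-7))) = -(-27)*(-(-4)*(-7)) = -(-27)*(-4*7) = -(-27)*(-28) = -27*28 = -756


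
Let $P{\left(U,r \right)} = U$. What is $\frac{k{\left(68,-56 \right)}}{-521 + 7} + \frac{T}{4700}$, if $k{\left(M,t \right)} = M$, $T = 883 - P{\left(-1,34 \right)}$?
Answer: $\frac{16847}{301975} \approx 0.055789$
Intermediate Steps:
$T = 884$ ($T = 883 - -1 = 883 + 1 = 884$)
$\frac{k{\left(68,-56 \right)}}{-521 + 7} + \frac{T}{4700} = \frac{68}{-521 + 7} + \frac{884}{4700} = \frac{68}{-514} + 884 \cdot \frac{1}{4700} = 68 \left(- \frac{1}{514}\right) + \frac{221}{1175} = - \frac{34}{257} + \frac{221}{1175} = \frac{16847}{301975}$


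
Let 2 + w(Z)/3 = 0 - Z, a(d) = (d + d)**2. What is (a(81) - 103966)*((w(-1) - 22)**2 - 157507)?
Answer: 12193182804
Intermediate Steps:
a(d) = 4*d**2 (a(d) = (2*d)**2 = 4*d**2)
w(Z) = -6 - 3*Z (w(Z) = -6 + 3*(0 - Z) = -6 + 3*(-Z) = -6 - 3*Z)
(a(81) - 103966)*((w(-1) - 22)**2 - 157507) = (4*81**2 - 103966)*(((-6 - 3*(-1)) - 22)**2 - 157507) = (4*6561 - 103966)*(((-6 + 3) - 22)**2 - 157507) = (26244 - 103966)*((-3 - 22)**2 - 157507) = -77722*((-25)**2 - 157507) = -77722*(625 - 157507) = -77722*(-156882) = 12193182804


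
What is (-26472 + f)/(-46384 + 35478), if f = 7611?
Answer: 18861/10906 ≈ 1.7294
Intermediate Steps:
(-26472 + f)/(-46384 + 35478) = (-26472 + 7611)/(-46384 + 35478) = -18861/(-10906) = -18861*(-1/10906) = 18861/10906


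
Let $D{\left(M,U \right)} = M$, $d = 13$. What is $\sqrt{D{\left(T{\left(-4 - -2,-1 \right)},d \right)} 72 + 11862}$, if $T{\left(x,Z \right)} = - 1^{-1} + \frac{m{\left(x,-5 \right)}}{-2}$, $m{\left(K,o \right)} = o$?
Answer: $3 \sqrt{1330} \approx 109.41$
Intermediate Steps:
$T{\left(x,Z \right)} = \frac{3}{2}$ ($T{\left(x,Z \right)} = - 1^{-1} - \frac{5}{-2} = \left(-1\right) 1 - - \frac{5}{2} = -1 + \frac{5}{2} = \frac{3}{2}$)
$\sqrt{D{\left(T{\left(-4 - -2,-1 \right)},d \right)} 72 + 11862} = \sqrt{\frac{3}{2} \cdot 72 + 11862} = \sqrt{108 + 11862} = \sqrt{11970} = 3 \sqrt{1330}$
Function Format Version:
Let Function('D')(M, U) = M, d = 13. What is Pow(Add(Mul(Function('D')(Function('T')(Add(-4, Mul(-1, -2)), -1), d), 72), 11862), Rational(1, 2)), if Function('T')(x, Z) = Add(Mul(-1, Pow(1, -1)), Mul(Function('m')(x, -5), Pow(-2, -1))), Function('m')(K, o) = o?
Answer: Mul(3, Pow(1330, Rational(1, 2))) ≈ 109.41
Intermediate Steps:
Function('T')(x, Z) = Rational(3, 2) (Function('T')(x, Z) = Add(Mul(-1, Pow(1, -1)), Mul(-5, Pow(-2, -1))) = Add(Mul(-1, 1), Mul(-5, Rational(-1, 2))) = Add(-1, Rational(5, 2)) = Rational(3, 2))
Pow(Add(Mul(Function('D')(Function('T')(Add(-4, Mul(-1, -2)), -1), d), 72), 11862), Rational(1, 2)) = Pow(Add(Mul(Rational(3, 2), 72), 11862), Rational(1, 2)) = Pow(Add(108, 11862), Rational(1, 2)) = Pow(11970, Rational(1, 2)) = Mul(3, Pow(1330, Rational(1, 2)))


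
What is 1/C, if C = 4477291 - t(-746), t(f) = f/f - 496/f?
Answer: 373/1670028922 ≈ 2.2335e-7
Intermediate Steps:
t(f) = 1 - 496/f
C = 1670028922/373 (C = 4477291 - (-496 - 746)/(-746) = 4477291 - (-1)*(-1242)/746 = 4477291 - 1*621/373 = 4477291 - 621/373 = 1670028922/373 ≈ 4.4773e+6)
1/C = 1/(1670028922/373) = 373/1670028922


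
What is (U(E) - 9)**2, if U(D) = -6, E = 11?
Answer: 225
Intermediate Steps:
(U(E) - 9)**2 = (-6 - 9)**2 = (-15)**2 = 225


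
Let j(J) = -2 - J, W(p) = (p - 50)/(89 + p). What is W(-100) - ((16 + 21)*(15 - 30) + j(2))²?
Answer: -3437141/11 ≈ -3.1247e+5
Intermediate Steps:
W(p) = (-50 + p)/(89 + p)
W(-100) - ((16 + 21)*(15 - 30) + j(2))² = (-50 - 100)/(89 - 100) - ((16 + 21)*(15 - 30) + (-2 - 1*2))² = -150/(-11) - (37*(-15) + (-2 - 2))² = -1/11*(-150) - (-555 - 4)² = 150/11 - 1*(-559)² = 150/11 - 1*312481 = 150/11 - 312481 = -3437141/11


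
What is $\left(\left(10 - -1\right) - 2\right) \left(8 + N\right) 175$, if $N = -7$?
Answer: $1575$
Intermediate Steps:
$\left(\left(10 - -1\right) - 2\right) \left(8 + N\right) 175 = \left(\left(10 - -1\right) - 2\right) \left(8 - 7\right) 175 = \left(\left(10 + 1\right) - 2\right) 1 \cdot 175 = \left(11 - 2\right) 1 \cdot 175 = 9 \cdot 1 \cdot 175 = 9 \cdot 175 = 1575$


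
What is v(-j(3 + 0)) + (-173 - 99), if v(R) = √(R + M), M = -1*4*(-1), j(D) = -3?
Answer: -272 + √7 ≈ -269.35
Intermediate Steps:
M = 4 (M = -4*(-1) = 4)
v(R) = √(4 + R) (v(R) = √(R + 4) = √(4 + R))
v(-j(3 + 0)) + (-173 - 99) = √(4 - 1*(-3)) + (-173 - 99) = √(4 + 3) - 272 = √7 - 272 = -272 + √7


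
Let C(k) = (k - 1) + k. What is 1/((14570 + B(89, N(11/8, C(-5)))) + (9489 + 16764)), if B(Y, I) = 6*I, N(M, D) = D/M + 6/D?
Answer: 11/448489 ≈ 2.4527e-5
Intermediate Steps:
C(k) = -1 + 2*k (C(k) = (-1 + k) + k = -1 + 2*k)
N(M, D) = 6/D + D/M
1/((14570 + B(89, N(11/8, C(-5)))) + (9489 + 16764)) = 1/((14570 + 6*(6/(-1 + 2*(-5)) + (-1 + 2*(-5))/((11/8)))) + (9489 + 16764)) = 1/((14570 + 6*(6/(-1 - 10) + (-1 - 10)/((11*(1/8))))) + 26253) = 1/((14570 + 6*(6/(-11) - 11/11/8)) + 26253) = 1/((14570 + 6*(6*(-1/11) - 11*8/11)) + 26253) = 1/((14570 + 6*(-6/11 - 8)) + 26253) = 1/((14570 + 6*(-94/11)) + 26253) = 1/((14570 - 564/11) + 26253) = 1/(159706/11 + 26253) = 1/(448489/11) = 11/448489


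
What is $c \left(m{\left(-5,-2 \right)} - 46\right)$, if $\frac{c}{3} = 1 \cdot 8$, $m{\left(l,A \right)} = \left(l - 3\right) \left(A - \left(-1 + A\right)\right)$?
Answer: $-1296$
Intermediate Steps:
$m{\left(l,A \right)} = -3 + l$ ($m{\left(l,A \right)} = \left(-3 + l\right) 1 = -3 + l$)
$c = 24$ ($c = 3 \cdot 1 \cdot 8 = 3 \cdot 8 = 24$)
$c \left(m{\left(-5,-2 \right)} - 46\right) = 24 \left(\left(-3 - 5\right) - 46\right) = 24 \left(-8 - 46\right) = 24 \left(-54\right) = -1296$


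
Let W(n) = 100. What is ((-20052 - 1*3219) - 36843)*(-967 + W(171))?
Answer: 52118838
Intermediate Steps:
((-20052 - 1*3219) - 36843)*(-967 + W(171)) = ((-20052 - 1*3219) - 36843)*(-967 + 100) = ((-20052 - 3219) - 36843)*(-867) = (-23271 - 36843)*(-867) = -60114*(-867) = 52118838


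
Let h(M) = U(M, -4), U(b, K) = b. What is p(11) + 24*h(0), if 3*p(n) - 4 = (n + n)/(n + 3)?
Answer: 13/7 ≈ 1.8571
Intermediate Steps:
h(M) = M
p(n) = 4/3 + 2*n/(3*(3 + n)) (p(n) = 4/3 + ((n + n)/(n + 3))/3 = 4/3 + ((2*n)/(3 + n))/3 = 4/3 + (2*n/(3 + n))/3 = 4/3 + 2*n/(3*(3 + n)))
p(11) + 24*h(0) = 2*(2 + 11)/(3 + 11) + 24*0 = 2*13/14 + 0 = 2*(1/14)*13 + 0 = 13/7 + 0 = 13/7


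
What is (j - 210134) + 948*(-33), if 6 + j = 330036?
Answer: 88612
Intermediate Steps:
j = 330030 (j = -6 + 330036 = 330030)
(j - 210134) + 948*(-33) = (330030 - 210134) + 948*(-33) = 119896 - 31284 = 88612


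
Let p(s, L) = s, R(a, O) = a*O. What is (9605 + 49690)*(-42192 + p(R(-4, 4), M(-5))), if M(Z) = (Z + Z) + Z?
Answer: -2502723360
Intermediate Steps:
R(a, O) = O*a
M(Z) = 3*Z (M(Z) = 2*Z + Z = 3*Z)
(9605 + 49690)*(-42192 + p(R(-4, 4), M(-5))) = (9605 + 49690)*(-42192 + 4*(-4)) = 59295*(-42192 - 16) = 59295*(-42208) = -2502723360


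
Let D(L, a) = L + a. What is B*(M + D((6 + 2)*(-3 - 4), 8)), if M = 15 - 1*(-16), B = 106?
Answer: -1802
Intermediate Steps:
M = 31 (M = 15 + 16 = 31)
B*(M + D((6 + 2)*(-3 - 4), 8)) = 106*(31 + ((6 + 2)*(-3 - 4) + 8)) = 106*(31 + (8*(-7) + 8)) = 106*(31 + (-56 + 8)) = 106*(31 - 48) = 106*(-17) = -1802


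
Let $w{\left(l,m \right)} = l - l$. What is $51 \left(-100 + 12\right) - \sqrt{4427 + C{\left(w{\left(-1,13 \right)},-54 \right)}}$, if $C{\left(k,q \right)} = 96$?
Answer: $-4488 - \sqrt{4523} \approx -4555.3$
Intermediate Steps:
$w{\left(l,m \right)} = 0$
$51 \left(-100 + 12\right) - \sqrt{4427 + C{\left(w{\left(-1,13 \right)},-54 \right)}} = 51 \left(-100 + 12\right) - \sqrt{4427 + 96} = 51 \left(-88\right) - \sqrt{4523} = -4488 - \sqrt{4523}$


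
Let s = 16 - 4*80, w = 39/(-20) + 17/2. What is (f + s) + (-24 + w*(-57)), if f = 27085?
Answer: 527673/20 ≈ 26384.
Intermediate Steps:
w = 131/20 (w = 39*(-1/20) + 17*(½) = -39/20 + 17/2 = 131/20 ≈ 6.5500)
s = -304 (s = 16 - 320 = -304)
(f + s) + (-24 + w*(-57)) = (27085 - 304) + (-24 + (131/20)*(-57)) = 26781 + (-24 - 7467/20) = 26781 - 7947/20 = 527673/20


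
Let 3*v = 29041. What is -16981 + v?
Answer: -21902/3 ≈ -7300.7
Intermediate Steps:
v = 29041/3 (v = (1/3)*29041 = 29041/3 ≈ 9680.3)
-16981 + v = -16981 + 29041/3 = -21902/3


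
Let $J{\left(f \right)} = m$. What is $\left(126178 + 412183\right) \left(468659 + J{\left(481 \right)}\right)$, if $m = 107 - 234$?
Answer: $252239356052$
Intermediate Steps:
$m = -127$ ($m = 107 - 234 = -127$)
$J{\left(f \right)} = -127$
$\left(126178 + 412183\right) \left(468659 + J{\left(481 \right)}\right) = \left(126178 + 412183\right) \left(468659 - 127\right) = 538361 \cdot 468532 = 252239356052$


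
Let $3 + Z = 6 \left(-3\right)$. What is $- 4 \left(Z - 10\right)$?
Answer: $124$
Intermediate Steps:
$Z = -21$ ($Z = -3 + 6 \left(-3\right) = -3 - 18 = -21$)
$- 4 \left(Z - 10\right) = - 4 \left(-21 - 10\right) = \left(-4\right) \left(-31\right) = 124$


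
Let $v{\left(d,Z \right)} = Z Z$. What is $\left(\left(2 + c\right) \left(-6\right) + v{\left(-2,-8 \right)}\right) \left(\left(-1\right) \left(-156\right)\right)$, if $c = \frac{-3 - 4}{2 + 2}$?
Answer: $9750$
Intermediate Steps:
$c = - \frac{7}{4} \approx -1.75$
$v{\left(d,Z \right)} = Z^{2}$
$\left(\left(2 + c\right) \left(-6\right) + v{\left(-2,-8 \right)}\right) \left(\left(-1\right) \left(-156\right)\right) = \left(\left(2 - \frac{7}{4}\right) \left(-6\right) + \left(-8\right)^{2}\right) \left(\left(-1\right) \left(-156\right)\right) = \left(\frac{1}{4} \left(-6\right) + 64\right) 156 = \left(- \frac{3}{2} + 64\right) 156 = \frac{125}{2} \cdot 156 = 9750$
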